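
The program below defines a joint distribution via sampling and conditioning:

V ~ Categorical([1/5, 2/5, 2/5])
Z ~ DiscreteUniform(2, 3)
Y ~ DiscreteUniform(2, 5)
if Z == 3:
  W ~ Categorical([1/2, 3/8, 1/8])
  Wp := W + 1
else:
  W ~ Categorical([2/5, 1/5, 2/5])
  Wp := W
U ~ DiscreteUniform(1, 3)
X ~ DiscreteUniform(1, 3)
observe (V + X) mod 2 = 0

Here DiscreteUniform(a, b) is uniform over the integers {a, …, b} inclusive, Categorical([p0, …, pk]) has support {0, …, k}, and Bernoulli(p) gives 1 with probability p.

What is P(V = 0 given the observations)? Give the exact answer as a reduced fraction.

P(V = 0 | obs) = 1/7

Enumerate traces; 288 have nonzero weight after conditioning:
  (V=0, Z=2, Y=2, W=0, U=1, X=2) weight 1/900
  (V=0, Z=2, Y=2, W=0, U=2, X=2) weight 1/900
  (V=0, Z=2, Y=2, W=0, U=3, X=2) weight 1/900
  (V=0, Z=2, Y=2, W=1, U=1, X=2) weight 1/1800
  (V=0, Z=2, Y=2, W=1, U=2, X=2) weight 1/1800
  (V=0, Z=2, Y=2, W=1, U=3, X=2) weight 1/1800
  (V=0, Z=2, Y=2, W=2, U=1, X=2) weight 1/900
  (V=0, Z=2, Y=2, W=2, U=2, X=2) weight 1/900
  (V=1, Z=2, Y=2, W=0, U=1, X=1) weight 1/450
  (V=2, Z=2, Y=2, W=0, U=1, X=2) weight 1/450
  … 278 more
Group by V:
  weight(V=0) = 1/15
  weight(V=1) = 4/15
  weight(V=2) = 2/15
Total weight = 1/15 + 4/15 + 2/15 = 7/15
P(V=0 | obs) = 1/15 / 7/15 = 1/7
P(V=1 | obs) = 4/15 / 7/15 = 4/7
P(V=2 | obs) = 2/15 / 7/15 = 2/7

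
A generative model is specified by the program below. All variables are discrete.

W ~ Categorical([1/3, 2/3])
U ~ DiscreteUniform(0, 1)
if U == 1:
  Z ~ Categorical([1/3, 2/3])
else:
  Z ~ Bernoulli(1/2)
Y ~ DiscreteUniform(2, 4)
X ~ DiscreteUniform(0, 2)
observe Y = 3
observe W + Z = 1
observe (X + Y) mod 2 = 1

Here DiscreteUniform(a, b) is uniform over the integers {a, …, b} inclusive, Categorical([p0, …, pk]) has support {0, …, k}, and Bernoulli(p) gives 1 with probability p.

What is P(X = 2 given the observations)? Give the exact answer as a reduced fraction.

Enumerate traces; 8 have nonzero weight after conditioning:
  (W=0, U=0, Z=1, Y=3, X=0) weight 1/108
  (W=0, U=0, Z=1, Y=3, X=2) weight 1/108
  (W=0, U=1, Z=1, Y=3, X=0) weight 1/81
  (W=0, U=1, Z=1, Y=3, X=2) weight 1/81
  (W=1, U=0, Z=0, Y=3, X=0) weight 1/54
  (W=1, U=0, Z=0, Y=3, X=2) weight 1/54
  (W=1, U=1, Z=0, Y=3, X=0) weight 1/81
  (W=1, U=1, Z=0, Y=3, X=2) weight 1/81
Group by X:
  weight(X=0) = 17/324
  weight(X=2) = 17/324
Total weight = 17/324 + 17/324 = 17/162
P(X=0 | obs) = 17/324 / 17/162 = 1/2
P(X=2 | obs) = 17/324 / 17/162 = 1/2

P(X = 2 | obs) = 1/2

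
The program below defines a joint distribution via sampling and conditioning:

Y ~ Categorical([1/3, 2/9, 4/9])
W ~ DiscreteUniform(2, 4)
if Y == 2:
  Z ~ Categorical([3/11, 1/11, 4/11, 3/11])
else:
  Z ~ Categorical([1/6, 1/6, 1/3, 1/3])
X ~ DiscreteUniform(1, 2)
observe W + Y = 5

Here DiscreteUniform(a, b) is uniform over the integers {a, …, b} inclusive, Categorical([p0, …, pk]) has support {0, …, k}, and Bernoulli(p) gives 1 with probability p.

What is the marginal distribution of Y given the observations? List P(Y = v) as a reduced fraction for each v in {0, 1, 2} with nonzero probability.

P(Y=1) = 1/3, P(Y=2) = 2/3

Enumerate traces; 16 have nonzero weight after conditioning:
  (Y=1, W=4, Z=0, X=1) weight 1/162
  (Y=1, W=4, Z=0, X=2) weight 1/162
  (Y=1, W=4, Z=1, X=1) weight 1/162
  (Y=1, W=4, Z=1, X=2) weight 1/162
  (Y=1, W=4, Z=2, X=1) weight 1/81
  (Y=1, W=4, Z=2, X=2) weight 1/81
  (Y=1, W=4, Z=3, X=1) weight 1/81
  (Y=1, W=4, Z=3, X=2) weight 1/81
  (Y=2, W=3, Z=0, X=1) weight 2/99
  … 7 more
Group by Y:
  weight(Y=1) = 2/27
  weight(Y=2) = 4/27
Total weight = 2/27 + 4/27 = 2/9
P(Y=1 | obs) = 2/27 / 2/9 = 1/3
P(Y=2 | obs) = 4/27 / 2/9 = 2/3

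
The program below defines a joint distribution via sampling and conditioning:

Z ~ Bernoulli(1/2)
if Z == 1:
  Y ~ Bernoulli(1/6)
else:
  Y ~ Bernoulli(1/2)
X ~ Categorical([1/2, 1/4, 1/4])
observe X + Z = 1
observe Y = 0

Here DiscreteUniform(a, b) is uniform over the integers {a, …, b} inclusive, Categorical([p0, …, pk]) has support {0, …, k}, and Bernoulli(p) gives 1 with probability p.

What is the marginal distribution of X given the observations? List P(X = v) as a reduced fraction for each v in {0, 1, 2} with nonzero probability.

Enumerate traces; 2 have nonzero weight after conditioning:
  (Z=0, Y=0, X=1) weight 1/16
  (Z=1, Y=0, X=0) weight 5/24
Group by X:
  weight(X=0) = 5/24
  weight(X=1) = 1/16
Total weight = 5/24 + 1/16 = 13/48
P(X=0 | obs) = 5/24 / 13/48 = 10/13
P(X=1 | obs) = 1/16 / 13/48 = 3/13

P(X=0) = 10/13, P(X=1) = 3/13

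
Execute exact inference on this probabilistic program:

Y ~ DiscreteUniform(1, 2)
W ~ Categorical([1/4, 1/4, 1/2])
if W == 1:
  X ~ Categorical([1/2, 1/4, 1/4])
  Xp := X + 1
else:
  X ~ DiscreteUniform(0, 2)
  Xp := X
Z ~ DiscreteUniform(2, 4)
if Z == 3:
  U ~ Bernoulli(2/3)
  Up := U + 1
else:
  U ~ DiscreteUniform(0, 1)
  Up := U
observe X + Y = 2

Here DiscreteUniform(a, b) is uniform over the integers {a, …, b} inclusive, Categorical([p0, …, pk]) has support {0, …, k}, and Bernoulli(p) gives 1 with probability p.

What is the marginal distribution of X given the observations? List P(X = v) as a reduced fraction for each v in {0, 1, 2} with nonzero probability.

Enumerate traces; 36 have nonzero weight after conditioning:
  (Y=1, W=0, X=1, Z=2, U=0) weight 1/144
  (Y=1, W=0, X=1, Z=2, U=1) weight 1/144
  (Y=1, W=0, X=1, Z=3, U=0) weight 1/216
  (Y=1, W=0, X=1, Z=3, U=1) weight 1/108
  (Y=1, W=0, X=1, Z=4, U=0) weight 1/144
  (Y=1, W=0, X=1, Z=4, U=1) weight 1/144
  (Y=1, W=1, X=1, Z=2, U=0) weight 1/192
  (Y=1, W=1, X=1, Z=2, U=1) weight 1/192
  (Y=2, W=0, X=0, Z=2, U=0) weight 1/144
  … 27 more
Group by X:
  weight(X=0) = 3/16
  weight(X=1) = 5/32
Total weight = 3/16 + 5/32 = 11/32
P(X=0 | obs) = 3/16 / 11/32 = 6/11
P(X=1 | obs) = 5/32 / 11/32 = 5/11

P(X=0) = 6/11, P(X=1) = 5/11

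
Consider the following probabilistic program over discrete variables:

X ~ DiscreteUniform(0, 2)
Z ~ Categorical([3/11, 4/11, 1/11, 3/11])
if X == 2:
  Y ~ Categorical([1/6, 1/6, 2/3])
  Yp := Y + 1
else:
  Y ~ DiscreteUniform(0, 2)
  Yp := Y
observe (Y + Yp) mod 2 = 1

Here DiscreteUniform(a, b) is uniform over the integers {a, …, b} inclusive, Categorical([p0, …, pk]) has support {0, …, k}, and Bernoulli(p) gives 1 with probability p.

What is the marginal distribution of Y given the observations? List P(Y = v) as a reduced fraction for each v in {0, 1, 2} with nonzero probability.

Enumerate traces; 12 have nonzero weight after conditioning:
  (X=2, Z=0, Y=0) weight 1/66
  (X=2, Z=0, Y=1) weight 1/66
  (X=2, Z=0, Y=2) weight 2/33
  (X=2, Z=1, Y=0) weight 2/99
  (X=2, Z=1, Y=1) weight 2/99
  (X=2, Z=1, Y=2) weight 8/99
  (X=2, Z=2, Y=0) weight 1/198
  (X=2, Z=2, Y=1) weight 1/198
  … 4 more
Group by Y:
  weight(Y=0) = 1/18
  weight(Y=1) = 1/18
  weight(Y=2) = 2/9
Total weight = 1/18 + 1/18 + 2/9 = 1/3
P(Y=0 | obs) = 1/18 / 1/3 = 1/6
P(Y=1 | obs) = 1/18 / 1/3 = 1/6
P(Y=2 | obs) = 2/9 / 1/3 = 2/3

P(Y=0) = 1/6, P(Y=1) = 1/6, P(Y=2) = 2/3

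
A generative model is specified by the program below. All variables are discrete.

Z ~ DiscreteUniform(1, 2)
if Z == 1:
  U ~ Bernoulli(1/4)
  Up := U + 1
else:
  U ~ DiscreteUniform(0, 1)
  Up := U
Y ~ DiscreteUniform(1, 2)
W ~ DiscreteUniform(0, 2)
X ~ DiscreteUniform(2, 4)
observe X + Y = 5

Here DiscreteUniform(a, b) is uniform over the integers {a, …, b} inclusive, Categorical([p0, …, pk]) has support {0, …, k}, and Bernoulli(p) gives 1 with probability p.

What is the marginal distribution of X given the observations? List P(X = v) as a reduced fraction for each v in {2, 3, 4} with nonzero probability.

Enumerate traces; 24 have nonzero weight after conditioning:
  (Z=1, U=0, Y=1, W=0, X=4) weight 1/48
  (Z=1, U=0, Y=1, W=1, X=4) weight 1/48
  (Z=1, U=0, Y=1, W=2, X=4) weight 1/48
  (Z=1, U=0, Y=2, W=0, X=3) weight 1/48
  (Z=1, U=0, Y=2, W=1, X=3) weight 1/48
  (Z=1, U=0, Y=2, W=2, X=3) weight 1/48
  (Z=1, U=1, Y=1, W=0, X=4) weight 1/144
  (Z=1, U=1, Y=1, W=1, X=4) weight 1/144
  … 16 more
Group by X:
  weight(X=3) = 1/6
  weight(X=4) = 1/6
Total weight = 1/6 + 1/6 = 1/3
P(X=3 | obs) = 1/6 / 1/3 = 1/2
P(X=4 | obs) = 1/6 / 1/3 = 1/2

P(X=3) = 1/2, P(X=4) = 1/2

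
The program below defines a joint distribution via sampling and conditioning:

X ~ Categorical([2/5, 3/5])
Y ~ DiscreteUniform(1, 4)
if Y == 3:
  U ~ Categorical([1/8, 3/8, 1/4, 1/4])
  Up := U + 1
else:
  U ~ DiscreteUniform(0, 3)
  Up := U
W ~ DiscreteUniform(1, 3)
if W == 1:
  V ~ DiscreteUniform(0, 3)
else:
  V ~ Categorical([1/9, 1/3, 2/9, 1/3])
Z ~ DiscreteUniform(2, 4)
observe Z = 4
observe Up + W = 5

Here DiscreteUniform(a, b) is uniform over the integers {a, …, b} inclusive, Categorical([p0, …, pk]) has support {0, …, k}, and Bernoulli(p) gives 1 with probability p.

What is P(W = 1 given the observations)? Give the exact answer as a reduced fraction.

P(W = 1 | obs) = 2/19

Enumerate traces; 72 have nonzero weight after conditioning:
  (X=0, Y=1, U=2, W=3, V=0, Z=4) weight 1/3240
  (X=0, Y=1, U=2, W=3, V=1, Z=4) weight 1/1080
  (X=0, Y=1, U=2, W=3, V=2, Z=4) weight 1/1620
  (X=0, Y=1, U=2, W=3, V=3, Z=4) weight 1/1080
  (X=0, Y=1, U=3, W=2, V=0, Z=4) weight 1/3240
  (X=0, Y=1, U=3, W=2, V=1, Z=4) weight 1/1080
  (X=0, Y=1, U=3, W=2, V=2, Z=4) weight 1/1620
  (X=0, Y=1, U=3, W=2, V=3, Z=4) weight 1/1080
  (X=0, Y=3, U=3, W=1, V=0, Z=4) weight 1/1440
  … 63 more
Group by W:
  weight(W=1) = 1/144
  weight(W=2) = 1/36
  weight(W=3) = 1/32
Total weight = 1/144 + 1/36 + 1/32 = 19/288
P(W=1 | obs) = 1/144 / 19/288 = 2/19
P(W=2 | obs) = 1/36 / 19/288 = 8/19
P(W=3 | obs) = 1/32 / 19/288 = 9/19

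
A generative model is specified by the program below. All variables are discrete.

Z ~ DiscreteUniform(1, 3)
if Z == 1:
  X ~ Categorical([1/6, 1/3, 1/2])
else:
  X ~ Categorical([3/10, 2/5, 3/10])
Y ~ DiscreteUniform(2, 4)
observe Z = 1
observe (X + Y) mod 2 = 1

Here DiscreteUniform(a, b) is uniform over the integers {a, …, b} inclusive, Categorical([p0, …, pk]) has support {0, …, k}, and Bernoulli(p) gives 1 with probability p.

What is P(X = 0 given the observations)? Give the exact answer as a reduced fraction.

Enumerate traces; 4 have nonzero weight after conditioning:
  (Z=1, X=0, Y=3) weight 1/54
  (Z=1, X=1, Y=2) weight 1/27
  (Z=1, X=1, Y=4) weight 1/27
  (Z=1, X=2, Y=3) weight 1/18
Group by X:
  weight(X=0) = 1/54
  weight(X=1) = 2/27
  weight(X=2) = 1/18
Total weight = 1/54 + 2/27 + 1/18 = 4/27
P(X=0 | obs) = 1/54 / 4/27 = 1/8
P(X=1 | obs) = 2/27 / 4/27 = 1/2
P(X=2 | obs) = 1/18 / 4/27 = 3/8

P(X = 0 | obs) = 1/8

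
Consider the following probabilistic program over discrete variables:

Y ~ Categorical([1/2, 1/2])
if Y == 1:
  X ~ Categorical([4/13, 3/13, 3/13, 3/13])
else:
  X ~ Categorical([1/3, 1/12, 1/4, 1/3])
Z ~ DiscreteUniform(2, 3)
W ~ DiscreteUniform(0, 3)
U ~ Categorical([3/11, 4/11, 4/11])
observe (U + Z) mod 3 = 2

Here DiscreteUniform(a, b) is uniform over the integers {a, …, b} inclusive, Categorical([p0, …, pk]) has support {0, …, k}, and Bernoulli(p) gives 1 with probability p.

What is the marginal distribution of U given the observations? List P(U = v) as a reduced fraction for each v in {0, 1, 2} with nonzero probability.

Enumerate traces; 64 have nonzero weight after conditioning:
  (Y=0, X=0, Z=2, W=0, U=0) weight 1/176
  (Y=0, X=0, Z=2, W=1, U=0) weight 1/176
  (Y=0, X=0, Z=2, W=2, U=0) weight 1/176
  (Y=0, X=0, Z=2, W=3, U=0) weight 1/176
  (Y=0, X=0, Z=3, W=0, U=2) weight 1/132
  (Y=0, X=0, Z=3, W=1, U=2) weight 1/132
  (Y=0, X=0, Z=3, W=2, U=2) weight 1/132
  (Y=0, X=0, Z=3, W=3, U=2) weight 1/132
  … 56 more
Group by U:
  weight(U=0) = 3/22
  weight(U=2) = 2/11
Total weight = 3/22 + 2/11 = 7/22
P(U=0 | obs) = 3/22 / 7/22 = 3/7
P(U=2 | obs) = 2/11 / 7/22 = 4/7

P(U=0) = 3/7, P(U=2) = 4/7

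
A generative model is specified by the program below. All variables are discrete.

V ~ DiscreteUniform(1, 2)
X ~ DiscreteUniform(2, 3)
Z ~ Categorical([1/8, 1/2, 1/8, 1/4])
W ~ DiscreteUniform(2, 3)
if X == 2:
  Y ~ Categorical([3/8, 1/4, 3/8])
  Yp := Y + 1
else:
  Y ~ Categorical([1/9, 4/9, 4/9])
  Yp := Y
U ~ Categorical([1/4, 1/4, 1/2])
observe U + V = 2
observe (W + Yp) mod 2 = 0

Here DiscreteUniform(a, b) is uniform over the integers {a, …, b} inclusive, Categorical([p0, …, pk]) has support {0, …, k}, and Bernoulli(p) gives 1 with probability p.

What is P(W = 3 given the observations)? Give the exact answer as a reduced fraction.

P(W = 3 | obs) = 43/72

Enumerate traces; 48 have nonzero weight after conditioning:
  (V=1, X=2, Z=0, W=2, Y=1, U=1) weight 1/1024
  (V=1, X=2, Z=0, W=3, Y=0, U=1) weight 3/2048
  (V=1, X=2, Z=0, W=3, Y=2, U=1) weight 3/2048
  (V=1, X=2, Z=1, W=2, Y=1, U=1) weight 1/256
  (V=1, X=2, Z=1, W=3, Y=0, U=1) weight 3/512
  (V=1, X=2, Z=1, W=3, Y=2, U=1) weight 3/512
  (V=1, X=2, Z=2, W=2, Y=1, U=1) weight 1/1024
  (V=1, X=2, Z=2, W=3, Y=0, U=1) weight 3/2048
  … 40 more
Group by W:
  weight(W=2) = 29/576
  weight(W=3) = 43/576
Total weight = 29/576 + 43/576 = 1/8
P(W=2 | obs) = 29/576 / 1/8 = 29/72
P(W=3 | obs) = 43/576 / 1/8 = 43/72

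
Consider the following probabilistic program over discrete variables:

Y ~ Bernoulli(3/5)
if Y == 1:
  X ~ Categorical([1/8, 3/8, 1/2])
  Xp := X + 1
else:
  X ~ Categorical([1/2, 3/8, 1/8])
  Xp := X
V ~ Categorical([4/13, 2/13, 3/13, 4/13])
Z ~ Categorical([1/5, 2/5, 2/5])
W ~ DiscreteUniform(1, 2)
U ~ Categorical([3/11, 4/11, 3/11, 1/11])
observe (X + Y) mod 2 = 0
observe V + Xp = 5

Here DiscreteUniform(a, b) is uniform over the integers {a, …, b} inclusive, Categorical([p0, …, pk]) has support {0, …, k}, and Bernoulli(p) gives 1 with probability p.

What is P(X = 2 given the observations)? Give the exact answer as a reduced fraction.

Enumerate traces; 48 have nonzero weight after conditioning:
  (Y=0, X=2, V=3, Z=0, W=1, U=0) weight 3/7150
  (Y=0, X=2, V=3, Z=0, W=1, U=1) weight 2/3575
  (Y=0, X=2, V=3, Z=0, W=1, U=2) weight 3/7150
  (Y=0, X=2, V=3, Z=0, W=1, U=3) weight 1/7150
  (Y=0, X=2, V=3, Z=0, W=2, U=0) weight 3/7150
  (Y=0, X=2, V=3, Z=0, W=2, U=1) weight 2/3575
  (Y=0, X=2, V=3, Z=0, W=2, U=2) weight 3/7150
  (Y=0, X=2, V=3, Z=0, W=2, U=3) weight 1/7150
  (Y=1, X=1, V=3, Z=0, W=1, U=0) weight 27/14300
  … 39 more
Group by X:
  weight(X=1) = 9/130
  weight(X=2) = 1/65
Total weight = 9/130 + 1/65 = 11/130
P(X=1 | obs) = 9/130 / 11/130 = 9/11
P(X=2 | obs) = 1/65 / 11/130 = 2/11

P(X = 2 | obs) = 2/11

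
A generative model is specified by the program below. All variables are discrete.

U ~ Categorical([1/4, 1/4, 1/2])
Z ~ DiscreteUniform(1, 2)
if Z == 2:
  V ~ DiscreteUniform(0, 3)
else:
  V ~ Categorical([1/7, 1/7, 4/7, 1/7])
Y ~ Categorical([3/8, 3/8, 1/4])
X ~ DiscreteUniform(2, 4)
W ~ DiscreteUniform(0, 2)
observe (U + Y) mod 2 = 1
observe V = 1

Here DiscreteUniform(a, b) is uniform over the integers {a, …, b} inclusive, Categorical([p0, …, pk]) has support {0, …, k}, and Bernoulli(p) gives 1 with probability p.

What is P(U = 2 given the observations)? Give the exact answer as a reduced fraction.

Enumerate traces; 72 have nonzero weight after conditioning:
  (U=0, Z=1, V=1, Y=1, X=2, W=0) weight 1/1344
  (U=0, Z=1, V=1, Y=1, X=2, W=1) weight 1/1344
  (U=0, Z=1, V=1, Y=1, X=2, W=2) weight 1/1344
  (U=0, Z=1, V=1, Y=1, X=3, W=0) weight 1/1344
  (U=0, Z=1, V=1, Y=1, X=3, W=1) weight 1/1344
  (U=0, Z=1, V=1, Y=1, X=3, W=2) weight 1/1344
  (U=0, Z=1, V=1, Y=1, X=4, W=0) weight 1/1344
  (U=0, Z=1, V=1, Y=1, X=4, W=1) weight 1/1344
  (U=1, Z=1, V=1, Y=0, X=2, W=0) weight 1/1344
  (U=2, Z=1, V=1, Y=1, X=2, W=0) weight 1/672
  … 62 more
Group by U:
  weight(U=0) = 33/1792
  weight(U=1) = 55/1792
  weight(U=2) = 33/896
Total weight = 33/1792 + 55/1792 + 33/896 = 11/128
P(U=0 | obs) = 33/1792 / 11/128 = 3/14
P(U=1 | obs) = 55/1792 / 11/128 = 5/14
P(U=2 | obs) = 33/896 / 11/128 = 3/7

P(U = 2 | obs) = 3/7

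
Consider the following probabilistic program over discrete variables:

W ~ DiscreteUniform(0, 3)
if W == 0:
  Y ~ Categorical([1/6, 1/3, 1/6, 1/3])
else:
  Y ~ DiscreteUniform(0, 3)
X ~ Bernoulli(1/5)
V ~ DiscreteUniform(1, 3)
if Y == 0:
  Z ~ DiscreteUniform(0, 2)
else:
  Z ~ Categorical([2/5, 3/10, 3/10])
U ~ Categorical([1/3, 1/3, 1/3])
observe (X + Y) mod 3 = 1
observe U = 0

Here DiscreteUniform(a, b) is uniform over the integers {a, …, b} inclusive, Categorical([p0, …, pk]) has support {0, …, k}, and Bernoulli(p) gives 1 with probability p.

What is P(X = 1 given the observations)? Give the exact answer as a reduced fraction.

P(X = 1 | obs) = 6/19

Enumerate traces; 108 have nonzero weight after conditioning:
  (W=0, Y=0, X=1, V=1, Z=0, U=0) weight 1/3240
  (W=0, Y=0, X=1, V=1, Z=1, U=0) weight 1/3240
  (W=0, Y=0, X=1, V=1, Z=2, U=0) weight 1/3240
  (W=0, Y=0, X=1, V=2, Z=0, U=0) weight 1/3240
  (W=0, Y=0, X=1, V=2, Z=1, U=0) weight 1/3240
  (W=0, Y=0, X=1, V=2, Z=2, U=0) weight 1/3240
  (W=0, Y=0, X=1, V=3, Z=0, U=0) weight 1/3240
  (W=0, Y=0, X=1, V=3, Z=1, U=0) weight 1/3240
  (W=0, Y=1, X=0, V=1, Z=0, U=0) weight 2/675
  … 99 more
Group by X:
  weight(X=0) = 13/180
  weight(X=1) = 1/30
Total weight = 13/180 + 1/30 = 19/180
P(X=0 | obs) = 13/180 / 19/180 = 13/19
P(X=1 | obs) = 1/30 / 19/180 = 6/19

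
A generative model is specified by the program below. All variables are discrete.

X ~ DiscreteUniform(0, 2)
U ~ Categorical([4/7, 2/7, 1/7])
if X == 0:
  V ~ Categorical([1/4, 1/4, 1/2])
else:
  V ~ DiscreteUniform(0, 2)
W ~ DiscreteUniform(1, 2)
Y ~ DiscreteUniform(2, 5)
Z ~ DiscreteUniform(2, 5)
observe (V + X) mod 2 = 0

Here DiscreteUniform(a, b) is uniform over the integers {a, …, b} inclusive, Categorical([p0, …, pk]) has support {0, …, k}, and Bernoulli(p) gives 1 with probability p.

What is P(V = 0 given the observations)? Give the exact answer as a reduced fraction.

Enumerate traces; 480 have nonzero weight after conditioning:
  (X=0, U=0, V=0, W=1, Y=2, Z=2) weight 1/672
  (X=0, U=0, V=0, W=1, Y=2, Z=3) weight 1/672
  (X=0, U=0, V=0, W=1, Y=2, Z=4) weight 1/672
  (X=0, U=0, V=0, W=1, Y=2, Z=5) weight 1/672
  (X=0, U=0, V=0, W=1, Y=3, Z=2) weight 1/672
  (X=0, U=0, V=0, W=1, Y=3, Z=3) weight 1/672
  (X=0, U=0, V=0, W=1, Y=3, Z=4) weight 1/672
  (X=0, U=0, V=0, W=1, Y=3, Z=5) weight 1/672
  (X=0, U=0, V=2, W=1, Y=2, Z=2) weight 1/336
  (X=1, U=0, V=1, W=1, Y=2, Z=2) weight 1/504
  … 470 more
Group by V:
  weight(V=0) = 7/36
  weight(V=1) = 1/9
  weight(V=2) = 5/18
Total weight = 7/36 + 1/9 + 5/18 = 7/12
P(V=0 | obs) = 7/36 / 7/12 = 1/3
P(V=1 | obs) = 1/9 / 7/12 = 4/21
P(V=2 | obs) = 5/18 / 7/12 = 10/21

P(V = 0 | obs) = 1/3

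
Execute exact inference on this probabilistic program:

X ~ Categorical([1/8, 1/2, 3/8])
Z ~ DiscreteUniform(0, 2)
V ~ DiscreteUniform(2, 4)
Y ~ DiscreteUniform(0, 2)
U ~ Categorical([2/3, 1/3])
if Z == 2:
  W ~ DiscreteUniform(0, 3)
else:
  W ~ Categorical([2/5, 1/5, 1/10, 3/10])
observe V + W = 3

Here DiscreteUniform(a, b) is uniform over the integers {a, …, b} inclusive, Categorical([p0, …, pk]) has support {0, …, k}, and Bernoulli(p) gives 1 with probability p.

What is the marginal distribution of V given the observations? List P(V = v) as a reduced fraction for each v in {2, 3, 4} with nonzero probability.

Enumerate traces; 108 have nonzero weight after conditioning:
  (X=0, Z=0, V=2, Y=0, U=0, W=1) weight 1/1620
  (X=0, Z=0, V=2, Y=0, U=1, W=1) weight 1/3240
  (X=0, Z=0, V=2, Y=1, U=0, W=1) weight 1/1620
  (X=0, Z=0, V=2, Y=1, U=1, W=1) weight 1/3240
  (X=0, Z=0, V=2, Y=2, U=0, W=1) weight 1/1620
  (X=0, Z=0, V=2, Y=2, U=1, W=1) weight 1/3240
  (X=0, Z=0, V=3, Y=0, U=0, W=0) weight 1/810
  (X=0, Z=0, V=3, Y=0, U=1, W=0) weight 1/1620
  … 100 more
Group by V:
  weight(V=2) = 13/180
  weight(V=3) = 7/60
Total weight = 13/180 + 7/60 = 17/90
P(V=2 | obs) = 13/180 / 17/90 = 13/34
P(V=3 | obs) = 7/60 / 17/90 = 21/34

P(V=2) = 13/34, P(V=3) = 21/34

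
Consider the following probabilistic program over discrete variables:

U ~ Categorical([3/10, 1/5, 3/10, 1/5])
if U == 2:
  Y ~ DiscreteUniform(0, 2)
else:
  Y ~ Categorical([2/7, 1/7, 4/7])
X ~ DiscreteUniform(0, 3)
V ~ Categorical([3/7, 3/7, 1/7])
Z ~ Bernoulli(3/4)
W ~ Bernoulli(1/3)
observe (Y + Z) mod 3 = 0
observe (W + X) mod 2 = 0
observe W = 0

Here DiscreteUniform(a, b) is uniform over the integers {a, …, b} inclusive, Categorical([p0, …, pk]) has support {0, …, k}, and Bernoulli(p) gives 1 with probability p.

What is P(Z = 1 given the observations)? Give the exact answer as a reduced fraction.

Enumerate traces; 48 have nonzero weight after conditioning:
  (U=0, Y=0, X=0, V=0, Z=0, W=0) weight 3/1960
  (U=0, Y=0, X=0, V=1, Z=0, W=0) weight 3/1960
  (U=0, Y=0, X=0, V=2, Z=0, W=0) weight 1/1960
  (U=0, Y=0, X=2, V=0, Z=0, W=0) weight 3/1960
  (U=0, Y=0, X=2, V=1, Z=0, W=0) weight 3/1960
  (U=0, Y=0, X=2, V=2, Z=0, W=0) weight 1/1960
  (U=0, Y=2, X=0, V=0, Z=1, W=0) weight 9/980
  (U=0, Y=2, X=0, V=1, Z=1, W=0) weight 9/980
  … 40 more
Group by Z:
  weight(Z=0) = 1/40
  weight(Z=1) = 1/8
Total weight = 1/40 + 1/8 = 3/20
P(Z=0 | obs) = 1/40 / 3/20 = 1/6
P(Z=1 | obs) = 1/8 / 3/20 = 5/6

P(Z = 1 | obs) = 5/6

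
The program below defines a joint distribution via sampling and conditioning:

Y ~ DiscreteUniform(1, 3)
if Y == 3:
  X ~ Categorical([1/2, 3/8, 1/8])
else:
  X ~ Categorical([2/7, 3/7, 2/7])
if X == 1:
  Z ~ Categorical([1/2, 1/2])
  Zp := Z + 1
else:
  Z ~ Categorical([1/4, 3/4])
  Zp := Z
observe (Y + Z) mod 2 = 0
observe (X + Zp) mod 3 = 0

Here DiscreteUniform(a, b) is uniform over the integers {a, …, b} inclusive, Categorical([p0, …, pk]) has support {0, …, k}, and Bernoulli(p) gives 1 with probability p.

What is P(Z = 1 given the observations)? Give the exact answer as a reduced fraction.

P(Z = 1 | obs) = 159/175

Enumerate traces; 5 have nonzero weight after conditioning:
  (Y=1, X=1, Z=1) weight 1/14
  (Y=1, X=2, Z=1) weight 1/14
  (Y=2, X=0, Z=0) weight 1/42
  (Y=3, X=1, Z=1) weight 1/16
  (Y=3, X=2, Z=1) weight 1/32
Group by Z:
  weight(Z=0) = 1/42
  weight(Z=1) = 53/224
Total weight = 1/42 + 53/224 = 25/96
P(Z=0 | obs) = 1/42 / 25/96 = 16/175
P(Z=1 | obs) = 53/224 / 25/96 = 159/175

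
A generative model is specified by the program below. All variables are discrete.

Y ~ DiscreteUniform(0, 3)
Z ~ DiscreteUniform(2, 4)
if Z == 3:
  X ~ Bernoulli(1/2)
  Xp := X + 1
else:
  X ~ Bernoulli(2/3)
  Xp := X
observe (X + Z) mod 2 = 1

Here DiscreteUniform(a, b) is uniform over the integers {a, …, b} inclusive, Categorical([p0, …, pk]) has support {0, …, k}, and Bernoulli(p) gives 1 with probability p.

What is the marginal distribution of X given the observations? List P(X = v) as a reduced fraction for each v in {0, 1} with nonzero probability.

P(X=0) = 3/11, P(X=1) = 8/11

Enumerate traces; 12 have nonzero weight after conditioning:
  (Y=0, Z=2, X=1) weight 1/18
  (Y=0, Z=3, X=0) weight 1/24
  (Y=0, Z=4, X=1) weight 1/18
  (Y=1, Z=2, X=1) weight 1/18
  (Y=1, Z=3, X=0) weight 1/24
  (Y=1, Z=4, X=1) weight 1/18
  (Y=2, Z=2, X=1) weight 1/18
  (Y=2, Z=3, X=0) weight 1/24
  … 4 more
Group by X:
  weight(X=0) = 1/6
  weight(X=1) = 4/9
Total weight = 1/6 + 4/9 = 11/18
P(X=0 | obs) = 1/6 / 11/18 = 3/11
P(X=1 | obs) = 4/9 / 11/18 = 8/11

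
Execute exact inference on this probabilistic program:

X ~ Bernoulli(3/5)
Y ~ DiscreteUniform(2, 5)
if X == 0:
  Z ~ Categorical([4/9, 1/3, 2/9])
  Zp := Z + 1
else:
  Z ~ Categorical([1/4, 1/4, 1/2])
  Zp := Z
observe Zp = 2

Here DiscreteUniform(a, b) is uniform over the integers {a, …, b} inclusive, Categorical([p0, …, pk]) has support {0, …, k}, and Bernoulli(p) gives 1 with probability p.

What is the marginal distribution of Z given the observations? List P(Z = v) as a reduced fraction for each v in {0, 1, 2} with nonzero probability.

P(Z=1) = 4/13, P(Z=2) = 9/13

Enumerate traces; 8 have nonzero weight after conditioning:
  (X=0, Y=2, Z=1) weight 1/30
  (X=0, Y=3, Z=1) weight 1/30
  (X=0, Y=4, Z=1) weight 1/30
  (X=0, Y=5, Z=1) weight 1/30
  (X=1, Y=2, Z=2) weight 3/40
  (X=1, Y=3, Z=2) weight 3/40
  (X=1, Y=4, Z=2) weight 3/40
  (X=1, Y=5, Z=2) weight 3/40
Group by Z:
  weight(Z=1) = 2/15
  weight(Z=2) = 3/10
Total weight = 2/15 + 3/10 = 13/30
P(Z=1 | obs) = 2/15 / 13/30 = 4/13
P(Z=2 | obs) = 3/10 / 13/30 = 9/13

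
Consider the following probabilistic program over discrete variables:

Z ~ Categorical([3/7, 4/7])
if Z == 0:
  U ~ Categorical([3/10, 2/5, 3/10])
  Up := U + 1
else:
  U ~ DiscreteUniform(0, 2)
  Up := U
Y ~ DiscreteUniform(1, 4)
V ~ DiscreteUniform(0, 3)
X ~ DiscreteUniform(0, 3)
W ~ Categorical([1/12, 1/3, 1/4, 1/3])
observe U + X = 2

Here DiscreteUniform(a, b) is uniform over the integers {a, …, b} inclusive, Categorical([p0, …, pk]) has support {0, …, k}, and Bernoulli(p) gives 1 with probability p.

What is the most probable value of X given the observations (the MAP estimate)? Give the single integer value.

argmax_v P(X = v | obs) = 1

Enumerate traces; 384 have nonzero weight after conditioning:
  (Z=0, U=0, Y=1, V=0, X=2, W=0) weight 3/17920
  (Z=0, U=0, Y=1, V=0, X=2, W=1) weight 3/4480
  (Z=0, U=0, Y=1, V=0, X=2, W=2) weight 9/17920
  (Z=0, U=0, Y=1, V=0, X=2, W=3) weight 3/4480
  (Z=0, U=0, Y=1, V=1, X=2, W=0) weight 3/17920
  (Z=0, U=0, Y=1, V=1, X=2, W=1) weight 3/4480
  (Z=0, U=0, Y=1, V=1, X=2, W=2) weight 9/17920
  (Z=0, U=0, Y=1, V=1, X=2, W=3) weight 3/4480
  (Z=0, U=1, Y=1, V=0, X=1, W=0) weight 1/4480
  (Z=0, U=2, Y=1, V=0, X=0, W=0) weight 3/17920
  … 374 more
Group by X:
  weight(X=0) = 67/840
  weight(X=1) = 19/210
  weight(X=2) = 67/840
Total weight = 67/840 + 19/210 + 67/840 = 1/4
P(X=0 | obs) = 67/840 / 1/4 = 67/210
P(X=1 | obs) = 19/210 / 1/4 = 38/105
P(X=2 | obs) = 67/840 / 1/4 = 67/210
argmax = 1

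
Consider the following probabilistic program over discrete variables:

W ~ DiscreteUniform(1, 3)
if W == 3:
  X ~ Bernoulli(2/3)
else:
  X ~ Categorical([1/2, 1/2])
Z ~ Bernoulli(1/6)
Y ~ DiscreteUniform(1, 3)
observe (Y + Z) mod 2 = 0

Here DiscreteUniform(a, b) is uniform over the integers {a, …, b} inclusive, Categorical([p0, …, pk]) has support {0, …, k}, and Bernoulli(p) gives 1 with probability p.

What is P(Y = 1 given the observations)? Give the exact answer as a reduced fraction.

P(Y = 1 | obs) = 1/7

Enumerate traces; 18 have nonzero weight after conditioning:
  (W=1, X=0, Z=0, Y=2) weight 5/108
  (W=1, X=0, Z=1, Y=1) weight 1/108
  (W=1, X=0, Z=1, Y=3) weight 1/108
  (W=1, X=1, Z=0, Y=2) weight 5/108
  (W=1, X=1, Z=1, Y=1) weight 1/108
  (W=1, X=1, Z=1, Y=3) weight 1/108
  (W=2, X=0, Z=0, Y=2) weight 5/108
  (W=2, X=0, Z=1, Y=1) weight 1/108
  … 10 more
Group by Y:
  weight(Y=1) = 1/18
  weight(Y=2) = 5/18
  weight(Y=3) = 1/18
Total weight = 1/18 + 5/18 + 1/18 = 7/18
P(Y=1 | obs) = 1/18 / 7/18 = 1/7
P(Y=2 | obs) = 5/18 / 7/18 = 5/7
P(Y=3 | obs) = 1/18 / 7/18 = 1/7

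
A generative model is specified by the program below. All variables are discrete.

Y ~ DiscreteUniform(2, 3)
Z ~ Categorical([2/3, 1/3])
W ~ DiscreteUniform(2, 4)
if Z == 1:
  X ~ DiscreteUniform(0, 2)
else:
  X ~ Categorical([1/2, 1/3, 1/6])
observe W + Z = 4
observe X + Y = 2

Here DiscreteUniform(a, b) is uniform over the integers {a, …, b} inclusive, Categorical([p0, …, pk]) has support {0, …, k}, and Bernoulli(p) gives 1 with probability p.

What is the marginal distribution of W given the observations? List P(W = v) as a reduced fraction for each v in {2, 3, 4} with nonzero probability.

Enumerate traces; 2 have nonzero weight after conditioning:
  (Y=2, Z=0, W=4, X=0) weight 1/18
  (Y=2, Z=1, W=3, X=0) weight 1/54
Group by W:
  weight(W=3) = 1/54
  weight(W=4) = 1/18
Total weight = 1/54 + 1/18 = 2/27
P(W=3 | obs) = 1/54 / 2/27 = 1/4
P(W=4 | obs) = 1/18 / 2/27 = 3/4

P(W=3) = 1/4, P(W=4) = 3/4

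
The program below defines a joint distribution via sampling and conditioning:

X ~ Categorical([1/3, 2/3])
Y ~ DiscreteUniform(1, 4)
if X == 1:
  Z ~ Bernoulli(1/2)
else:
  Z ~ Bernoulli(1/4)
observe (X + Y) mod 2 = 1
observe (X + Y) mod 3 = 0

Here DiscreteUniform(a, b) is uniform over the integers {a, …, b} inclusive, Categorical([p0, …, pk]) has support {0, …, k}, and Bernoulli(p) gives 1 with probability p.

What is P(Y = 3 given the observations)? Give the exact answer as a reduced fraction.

Enumerate traces; 4 have nonzero weight after conditioning:
  (X=0, Y=3, Z=0) weight 1/16
  (X=0, Y=3, Z=1) weight 1/48
  (X=1, Y=2, Z=0) weight 1/12
  (X=1, Y=2, Z=1) weight 1/12
Group by Y:
  weight(Y=2) = 1/6
  weight(Y=3) = 1/12
Total weight = 1/6 + 1/12 = 1/4
P(Y=2 | obs) = 1/6 / 1/4 = 2/3
P(Y=3 | obs) = 1/12 / 1/4 = 1/3

P(Y = 3 | obs) = 1/3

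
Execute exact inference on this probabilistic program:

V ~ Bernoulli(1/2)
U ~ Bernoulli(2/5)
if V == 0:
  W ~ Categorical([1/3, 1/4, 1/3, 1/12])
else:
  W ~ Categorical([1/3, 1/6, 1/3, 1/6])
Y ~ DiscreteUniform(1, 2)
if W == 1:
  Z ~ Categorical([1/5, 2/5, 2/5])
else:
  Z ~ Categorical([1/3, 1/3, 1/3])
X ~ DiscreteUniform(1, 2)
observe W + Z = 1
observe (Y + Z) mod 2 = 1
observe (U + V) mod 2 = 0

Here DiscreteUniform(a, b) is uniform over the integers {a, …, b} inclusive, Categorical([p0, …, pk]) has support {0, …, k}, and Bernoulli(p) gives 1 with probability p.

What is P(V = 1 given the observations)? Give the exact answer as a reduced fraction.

P(V = 1 | obs) = 52/139

Enumerate traces; 8 have nonzero weight after conditioning:
  (V=0, U=0, W=0, Y=2, Z=1, X=1) weight 1/120
  (V=0, U=0, W=0, Y=2, Z=1, X=2) weight 1/120
  (V=0, U=0, W=1, Y=1, Z=0, X=1) weight 3/800
  (V=0, U=0, W=1, Y=1, Z=0, X=2) weight 3/800
  (V=1, U=1, W=0, Y=2, Z=1, X=1) weight 1/180
  (V=1, U=1, W=0, Y=2, Z=1, X=2) weight 1/180
  (V=1, U=1, W=1, Y=1, Z=0, X=1) weight 1/600
  (V=1, U=1, W=1, Y=1, Z=0, X=2) weight 1/600
Group by V:
  weight(V=0) = 29/1200
  weight(V=1) = 13/900
Total weight = 29/1200 + 13/900 = 139/3600
P(V=0 | obs) = 29/1200 / 139/3600 = 87/139
P(V=1 | obs) = 13/900 / 139/3600 = 52/139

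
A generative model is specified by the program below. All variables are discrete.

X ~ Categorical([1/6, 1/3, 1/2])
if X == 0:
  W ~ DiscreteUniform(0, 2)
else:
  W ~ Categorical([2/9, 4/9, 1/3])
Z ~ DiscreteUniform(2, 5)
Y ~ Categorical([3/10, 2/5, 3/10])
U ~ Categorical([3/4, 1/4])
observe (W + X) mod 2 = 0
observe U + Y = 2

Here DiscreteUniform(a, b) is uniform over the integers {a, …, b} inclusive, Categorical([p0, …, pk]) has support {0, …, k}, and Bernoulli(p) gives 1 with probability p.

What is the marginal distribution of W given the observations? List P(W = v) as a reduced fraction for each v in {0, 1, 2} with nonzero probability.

P(W=0) = 9/29, P(W=1) = 8/29, P(W=2) = 12/29

Enumerate traces; 40 have nonzero weight after conditioning:
  (X=0, W=0, Z=2, Y=1, U=1) weight 1/720
  (X=0, W=0, Z=2, Y=2, U=0) weight 1/320
  (X=0, W=0, Z=3, Y=1, U=1) weight 1/720
  (X=0, W=0, Z=3, Y=2, U=0) weight 1/320
  (X=0, W=0, Z=4, Y=1, U=1) weight 1/720
  (X=0, W=0, Z=4, Y=2, U=0) weight 1/320
  (X=0, W=0, Z=5, Y=1, U=1) weight 1/720
  (X=0, W=0, Z=5, Y=2, U=0) weight 1/320
  (X=0, W=2, Z=2, Y=1, U=1) weight 1/720
  (X=1, W=1, Z=2, Y=1, U=1) weight 1/270
  … 30 more
Group by W:
  weight(W=0) = 13/240
  weight(W=1) = 13/270
  weight(W=2) = 13/180
Total weight = 13/240 + 13/270 + 13/180 = 377/2160
P(W=0 | obs) = 13/240 / 377/2160 = 9/29
P(W=1 | obs) = 13/270 / 377/2160 = 8/29
P(W=2 | obs) = 13/180 / 377/2160 = 12/29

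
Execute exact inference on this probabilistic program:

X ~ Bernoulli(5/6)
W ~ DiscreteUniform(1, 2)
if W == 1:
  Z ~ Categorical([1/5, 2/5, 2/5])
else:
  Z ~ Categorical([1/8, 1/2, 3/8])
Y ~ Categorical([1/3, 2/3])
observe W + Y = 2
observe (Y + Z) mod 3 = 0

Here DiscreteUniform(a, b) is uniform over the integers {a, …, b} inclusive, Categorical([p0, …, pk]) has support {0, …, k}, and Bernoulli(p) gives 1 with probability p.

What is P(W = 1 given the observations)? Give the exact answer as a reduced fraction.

P(W = 1 | obs) = 32/37

Enumerate traces; 4 have nonzero weight after conditioning:
  (X=0, W=1, Z=2, Y=1) weight 1/45
  (X=0, W=2, Z=0, Y=0) weight 1/288
  (X=1, W=1, Z=2, Y=1) weight 1/9
  (X=1, W=2, Z=0, Y=0) weight 5/288
Group by W:
  weight(W=1) = 2/15
  weight(W=2) = 1/48
Total weight = 2/15 + 1/48 = 37/240
P(W=1 | obs) = 2/15 / 37/240 = 32/37
P(W=2 | obs) = 1/48 / 37/240 = 5/37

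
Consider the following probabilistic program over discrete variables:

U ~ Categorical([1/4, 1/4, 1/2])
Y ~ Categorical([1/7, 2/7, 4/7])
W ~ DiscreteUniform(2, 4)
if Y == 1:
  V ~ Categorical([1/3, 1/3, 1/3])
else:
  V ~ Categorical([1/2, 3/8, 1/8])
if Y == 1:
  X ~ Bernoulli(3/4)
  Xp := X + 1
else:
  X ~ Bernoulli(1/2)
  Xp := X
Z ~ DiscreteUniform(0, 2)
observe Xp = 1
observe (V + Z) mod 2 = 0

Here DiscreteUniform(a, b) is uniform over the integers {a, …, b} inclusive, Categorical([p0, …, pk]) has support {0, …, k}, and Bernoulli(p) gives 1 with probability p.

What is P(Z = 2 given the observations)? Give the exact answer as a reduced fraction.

Enumerate traces; 135 have nonzero weight after conditioning:
  (U=0, Y=0, W=2, V=0, X=1, Z=0) weight 1/1008
  (U=0, Y=0, W=2, V=0, X=1, Z=2) weight 1/1008
  (U=0, Y=0, W=2, V=1, X=1, Z=1) weight 1/1344
  (U=0, Y=0, W=2, V=2, X=1, Z=0) weight 1/4032
  (U=0, Y=0, W=2, V=2, X=1, Z=2) weight 1/4032
  (U=0, Y=0, W=3, V=0, X=1, Z=0) weight 1/1008
  (U=0, Y=0, W=3, V=0, X=1, Z=2) weight 1/1008
  (U=0, Y=0, W=3, V=1, X=1, Z=1) weight 1/1344
  … 127 more
Group by Z:
  weight(Z=0) = 13/144
  weight(Z=1) = 53/1008
  weight(Z=2) = 13/144
Total weight = 13/144 + 53/1008 + 13/144 = 235/1008
P(Z=0 | obs) = 13/144 / 235/1008 = 91/235
P(Z=1 | obs) = 53/1008 / 235/1008 = 53/235
P(Z=2 | obs) = 13/144 / 235/1008 = 91/235

P(Z = 2 | obs) = 91/235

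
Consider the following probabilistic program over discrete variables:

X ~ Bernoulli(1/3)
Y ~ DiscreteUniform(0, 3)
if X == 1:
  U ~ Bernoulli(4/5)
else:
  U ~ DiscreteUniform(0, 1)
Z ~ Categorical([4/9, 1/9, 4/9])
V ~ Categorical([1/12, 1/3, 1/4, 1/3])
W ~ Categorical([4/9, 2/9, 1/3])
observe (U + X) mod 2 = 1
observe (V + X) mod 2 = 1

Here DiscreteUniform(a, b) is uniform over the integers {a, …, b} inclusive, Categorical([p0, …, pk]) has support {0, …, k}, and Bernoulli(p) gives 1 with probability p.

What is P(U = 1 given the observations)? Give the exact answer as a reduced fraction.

P(U = 1 | obs) = 10/11

Enumerate traces; 144 have nonzero weight after conditioning:
  (X=0, Y=0, U=1, Z=0, V=1, W=0) weight 4/729
  (X=0, Y=0, U=1, Z=0, V=1, W=1) weight 2/729
  (X=0, Y=0, U=1, Z=0, V=1, W=2) weight 1/243
  (X=0, Y=0, U=1, Z=0, V=3, W=0) weight 4/729
  (X=0, Y=0, U=1, Z=0, V=3, W=1) weight 2/729
  (X=0, Y=0, U=1, Z=0, V=3, W=2) weight 1/243
  (X=0, Y=0, U=1, Z=1, V=1, W=0) weight 1/729
  (X=0, Y=0, U=1, Z=1, V=1, W=1) weight 1/1458
  (X=1, Y=0, U=0, Z=0, V=0, W=0) weight 1/3645
  … 135 more
Group by U:
  weight(U=0) = 1/45
  weight(U=1) = 2/9
Total weight = 1/45 + 2/9 = 11/45
P(U=0 | obs) = 1/45 / 11/45 = 1/11
P(U=1 | obs) = 2/9 / 11/45 = 10/11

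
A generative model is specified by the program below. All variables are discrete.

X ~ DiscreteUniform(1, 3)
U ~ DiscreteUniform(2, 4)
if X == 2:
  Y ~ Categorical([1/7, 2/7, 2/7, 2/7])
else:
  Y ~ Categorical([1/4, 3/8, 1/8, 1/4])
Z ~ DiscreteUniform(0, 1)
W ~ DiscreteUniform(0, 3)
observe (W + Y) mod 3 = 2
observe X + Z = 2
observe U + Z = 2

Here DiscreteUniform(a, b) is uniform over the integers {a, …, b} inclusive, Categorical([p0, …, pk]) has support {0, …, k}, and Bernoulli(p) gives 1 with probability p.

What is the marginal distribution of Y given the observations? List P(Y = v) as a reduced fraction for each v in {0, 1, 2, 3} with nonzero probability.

P(Y=0) = 1/9, P(Y=1) = 2/9, P(Y=2) = 4/9, P(Y=3) = 2/9

Enumerate traces; 5 have nonzero weight after conditioning:
  (X=2, U=2, Y=0, Z=0, W=2) weight 1/504
  (X=2, U=2, Y=1, Z=0, W=1) weight 1/252
  (X=2, U=2, Y=2, Z=0, W=0) weight 1/252
  (X=2, U=2, Y=2, Z=0, W=3) weight 1/252
  (X=2, U=2, Y=3, Z=0, W=2) weight 1/252
Group by Y:
  weight(Y=0) = 1/504
  weight(Y=1) = 1/252
  weight(Y=2) = 1/126
  weight(Y=3) = 1/252
Total weight = 1/504 + 1/252 + 1/126 + 1/252 = 1/56
P(Y=0 | obs) = 1/504 / 1/56 = 1/9
P(Y=1 | obs) = 1/252 / 1/56 = 2/9
P(Y=2 | obs) = 1/126 / 1/56 = 4/9
P(Y=3 | obs) = 1/252 / 1/56 = 2/9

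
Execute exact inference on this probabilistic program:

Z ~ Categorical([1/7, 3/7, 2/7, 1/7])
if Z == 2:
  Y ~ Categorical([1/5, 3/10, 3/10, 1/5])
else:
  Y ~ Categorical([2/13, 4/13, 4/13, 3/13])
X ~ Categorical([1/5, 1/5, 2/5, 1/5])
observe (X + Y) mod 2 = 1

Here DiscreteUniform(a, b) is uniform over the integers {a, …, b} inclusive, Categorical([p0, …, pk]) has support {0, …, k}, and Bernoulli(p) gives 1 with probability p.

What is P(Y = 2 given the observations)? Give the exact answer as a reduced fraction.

Enumerate traces; 32 have nonzero weight after conditioning:
  (Z=0, Y=0, X=1) weight 2/455
  (Z=0, Y=0, X=3) weight 2/455
  (Z=0, Y=1, X=0) weight 4/455
  (Z=0, Y=1, X=2) weight 8/455
  (Z=0, Y=2, X=1) weight 4/455
  (Z=0, Y=2, X=3) weight 4/455
  (Z=0, Y=3, X=0) weight 3/455
  (Z=0, Y=3, X=2) weight 6/455
  … 24 more
Group by Y:
  weight(Y=0) = 152/2275
  weight(Y=1) = 417/2275
  weight(Y=2) = 278/2275
  weight(Y=3) = 303/2275
Total weight = 152/2275 + 417/2275 + 278/2275 + 303/2275 = 46/91
P(Y=0 | obs) = 152/2275 / 46/91 = 76/575
P(Y=1 | obs) = 417/2275 / 46/91 = 417/1150
P(Y=2 | obs) = 278/2275 / 46/91 = 139/575
P(Y=3 | obs) = 303/2275 / 46/91 = 303/1150

P(Y = 2 | obs) = 139/575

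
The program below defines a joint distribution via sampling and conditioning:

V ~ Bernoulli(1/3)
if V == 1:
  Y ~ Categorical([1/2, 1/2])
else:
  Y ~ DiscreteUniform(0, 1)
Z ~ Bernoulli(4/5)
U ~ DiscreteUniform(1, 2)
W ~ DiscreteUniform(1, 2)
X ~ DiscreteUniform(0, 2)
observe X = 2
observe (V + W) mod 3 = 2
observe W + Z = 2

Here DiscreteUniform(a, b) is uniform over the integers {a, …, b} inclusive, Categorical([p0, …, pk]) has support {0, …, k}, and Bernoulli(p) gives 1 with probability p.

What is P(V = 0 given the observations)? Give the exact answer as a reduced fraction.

P(V = 0 | obs) = 1/3

Enumerate traces; 8 have nonzero weight after conditioning:
  (V=0, Y=0, Z=0, U=1, W=2, X=2) weight 1/180
  (V=0, Y=0, Z=0, U=2, W=2, X=2) weight 1/180
  (V=0, Y=1, Z=0, U=1, W=2, X=2) weight 1/180
  (V=0, Y=1, Z=0, U=2, W=2, X=2) weight 1/180
  (V=1, Y=0, Z=1, U=1, W=1, X=2) weight 1/90
  (V=1, Y=0, Z=1, U=2, W=1, X=2) weight 1/90
  (V=1, Y=1, Z=1, U=1, W=1, X=2) weight 1/90
  (V=1, Y=1, Z=1, U=2, W=1, X=2) weight 1/90
Group by V:
  weight(V=0) = 1/45
  weight(V=1) = 2/45
Total weight = 1/45 + 2/45 = 1/15
P(V=0 | obs) = 1/45 / 1/15 = 1/3
P(V=1 | obs) = 2/45 / 1/15 = 2/3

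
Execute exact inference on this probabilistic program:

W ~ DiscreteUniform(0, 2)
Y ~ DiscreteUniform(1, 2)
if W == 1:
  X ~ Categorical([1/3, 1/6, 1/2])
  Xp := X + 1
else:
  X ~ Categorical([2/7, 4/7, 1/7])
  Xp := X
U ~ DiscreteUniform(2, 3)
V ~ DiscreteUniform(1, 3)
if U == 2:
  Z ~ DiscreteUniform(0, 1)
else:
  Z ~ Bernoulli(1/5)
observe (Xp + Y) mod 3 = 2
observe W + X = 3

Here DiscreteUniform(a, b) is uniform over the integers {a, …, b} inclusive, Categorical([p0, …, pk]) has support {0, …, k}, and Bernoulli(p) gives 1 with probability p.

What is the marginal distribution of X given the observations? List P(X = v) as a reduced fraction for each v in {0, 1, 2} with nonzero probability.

P(X=1) = 8/15, P(X=2) = 7/15

Enumerate traces; 24 have nonzero weight after conditioning:
  (W=1, Y=2, X=2, U=2, V=1, Z=0) weight 1/144
  (W=1, Y=2, X=2, U=2, V=1, Z=1) weight 1/144
  (W=1, Y=2, X=2, U=2, V=2, Z=0) weight 1/144
  (W=1, Y=2, X=2, U=2, V=2, Z=1) weight 1/144
  (W=1, Y=2, X=2, U=2, V=3, Z=0) weight 1/144
  (W=1, Y=2, X=2, U=2, V=3, Z=1) weight 1/144
  (W=1, Y=2, X=2, U=3, V=1, Z=0) weight 1/90
  (W=1, Y=2, X=2, U=3, V=1, Z=1) weight 1/360
  (W=2, Y=1, X=1, U=2, V=1, Z=0) weight 1/126
  … 15 more
Group by X:
  weight(X=1) = 2/21
  weight(X=2) = 1/12
Total weight = 2/21 + 1/12 = 5/28
P(X=1 | obs) = 2/21 / 5/28 = 8/15
P(X=2 | obs) = 1/12 / 5/28 = 7/15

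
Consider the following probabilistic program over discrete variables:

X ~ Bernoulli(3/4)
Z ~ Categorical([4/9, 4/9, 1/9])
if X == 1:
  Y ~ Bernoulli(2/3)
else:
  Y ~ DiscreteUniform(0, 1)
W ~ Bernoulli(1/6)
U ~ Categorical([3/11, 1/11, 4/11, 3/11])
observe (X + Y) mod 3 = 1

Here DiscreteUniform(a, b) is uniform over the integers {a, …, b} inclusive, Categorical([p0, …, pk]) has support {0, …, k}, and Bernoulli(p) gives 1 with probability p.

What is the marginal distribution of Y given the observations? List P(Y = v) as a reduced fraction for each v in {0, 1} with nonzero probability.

P(Y=0) = 2/3, P(Y=1) = 1/3

Enumerate traces; 48 have nonzero weight after conditioning:
  (X=0, Z=0, Y=1, W=0, U=0) weight 5/396
  (X=0, Z=0, Y=1, W=0, U=1) weight 5/1188
  (X=0, Z=0, Y=1, W=0, U=2) weight 5/297
  (X=0, Z=0, Y=1, W=0, U=3) weight 5/396
  (X=0, Z=0, Y=1, W=1, U=0) weight 1/396
  (X=0, Z=0, Y=1, W=1, U=1) weight 1/1188
  (X=0, Z=0, Y=1, W=1, U=2) weight 1/297
  (X=0, Z=0, Y=1, W=1, U=3) weight 1/396
  (X=1, Z=0, Y=0, W=0, U=0) weight 5/198
  … 39 more
Group by Y:
  weight(Y=0) = 1/4
  weight(Y=1) = 1/8
Total weight = 1/4 + 1/8 = 3/8
P(Y=0 | obs) = 1/4 / 3/8 = 2/3
P(Y=1 | obs) = 1/8 / 3/8 = 1/3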